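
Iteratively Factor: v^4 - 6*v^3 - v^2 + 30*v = (v + 2)*(v^3 - 8*v^2 + 15*v) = (v - 5)*(v + 2)*(v^2 - 3*v) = (v - 5)*(v - 3)*(v + 2)*(v)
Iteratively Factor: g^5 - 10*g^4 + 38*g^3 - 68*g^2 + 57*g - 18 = (g - 1)*(g^4 - 9*g^3 + 29*g^2 - 39*g + 18) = (g - 3)*(g - 1)*(g^3 - 6*g^2 + 11*g - 6) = (g - 3)*(g - 2)*(g - 1)*(g^2 - 4*g + 3) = (g - 3)^2*(g - 2)*(g - 1)*(g - 1)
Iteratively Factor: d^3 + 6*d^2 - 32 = (d + 4)*(d^2 + 2*d - 8) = (d + 4)^2*(d - 2)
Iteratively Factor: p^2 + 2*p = (p)*(p + 2)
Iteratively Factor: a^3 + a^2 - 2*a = (a)*(a^2 + a - 2) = a*(a + 2)*(a - 1)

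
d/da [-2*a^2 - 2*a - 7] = -4*a - 2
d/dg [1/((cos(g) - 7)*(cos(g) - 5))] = 2*(cos(g) - 6)*sin(g)/((cos(g) - 7)^2*(cos(g) - 5)^2)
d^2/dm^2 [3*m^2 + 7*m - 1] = 6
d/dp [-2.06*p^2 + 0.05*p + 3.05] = 0.05 - 4.12*p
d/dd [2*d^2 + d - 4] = 4*d + 1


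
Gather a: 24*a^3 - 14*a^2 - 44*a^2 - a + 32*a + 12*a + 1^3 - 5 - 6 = 24*a^3 - 58*a^2 + 43*a - 10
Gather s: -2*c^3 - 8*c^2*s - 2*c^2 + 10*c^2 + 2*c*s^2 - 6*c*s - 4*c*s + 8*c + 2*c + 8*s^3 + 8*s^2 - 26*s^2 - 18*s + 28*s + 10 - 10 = -2*c^3 + 8*c^2 + 10*c + 8*s^3 + s^2*(2*c - 18) + s*(-8*c^2 - 10*c + 10)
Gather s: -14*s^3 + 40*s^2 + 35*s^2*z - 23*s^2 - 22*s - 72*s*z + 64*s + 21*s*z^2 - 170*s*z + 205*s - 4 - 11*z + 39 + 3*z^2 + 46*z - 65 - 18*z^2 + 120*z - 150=-14*s^3 + s^2*(35*z + 17) + s*(21*z^2 - 242*z + 247) - 15*z^2 + 155*z - 180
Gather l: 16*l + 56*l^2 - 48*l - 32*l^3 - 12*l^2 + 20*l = -32*l^3 + 44*l^2 - 12*l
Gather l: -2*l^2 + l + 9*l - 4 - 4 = -2*l^2 + 10*l - 8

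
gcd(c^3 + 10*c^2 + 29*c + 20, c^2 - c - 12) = 1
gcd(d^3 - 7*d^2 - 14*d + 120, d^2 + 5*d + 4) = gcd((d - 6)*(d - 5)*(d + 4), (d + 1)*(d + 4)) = d + 4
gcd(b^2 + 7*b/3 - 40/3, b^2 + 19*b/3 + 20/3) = b + 5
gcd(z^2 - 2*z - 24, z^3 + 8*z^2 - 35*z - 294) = z - 6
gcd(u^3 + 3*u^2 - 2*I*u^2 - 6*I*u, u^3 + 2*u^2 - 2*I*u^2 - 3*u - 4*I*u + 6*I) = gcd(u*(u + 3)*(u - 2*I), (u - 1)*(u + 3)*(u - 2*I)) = u^2 + u*(3 - 2*I) - 6*I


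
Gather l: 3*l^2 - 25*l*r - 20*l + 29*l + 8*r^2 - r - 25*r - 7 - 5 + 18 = 3*l^2 + l*(9 - 25*r) + 8*r^2 - 26*r + 6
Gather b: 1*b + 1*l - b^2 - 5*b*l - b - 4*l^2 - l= -b^2 - 5*b*l - 4*l^2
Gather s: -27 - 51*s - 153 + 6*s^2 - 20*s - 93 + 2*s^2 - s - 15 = 8*s^2 - 72*s - 288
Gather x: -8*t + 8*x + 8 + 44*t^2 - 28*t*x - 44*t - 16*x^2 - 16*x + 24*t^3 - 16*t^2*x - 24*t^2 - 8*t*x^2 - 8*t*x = 24*t^3 + 20*t^2 - 52*t + x^2*(-8*t - 16) + x*(-16*t^2 - 36*t - 8) + 8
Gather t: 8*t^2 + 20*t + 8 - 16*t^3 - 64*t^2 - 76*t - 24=-16*t^3 - 56*t^2 - 56*t - 16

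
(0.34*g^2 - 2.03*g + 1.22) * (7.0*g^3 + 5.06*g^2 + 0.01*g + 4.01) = 2.38*g^5 - 12.4896*g^4 - 1.7284*g^3 + 7.5163*g^2 - 8.1281*g + 4.8922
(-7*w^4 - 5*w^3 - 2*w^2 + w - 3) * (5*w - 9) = -35*w^5 + 38*w^4 + 35*w^3 + 23*w^2 - 24*w + 27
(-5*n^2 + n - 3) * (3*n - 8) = -15*n^3 + 43*n^2 - 17*n + 24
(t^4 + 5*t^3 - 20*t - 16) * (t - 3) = t^5 + 2*t^4 - 15*t^3 - 20*t^2 + 44*t + 48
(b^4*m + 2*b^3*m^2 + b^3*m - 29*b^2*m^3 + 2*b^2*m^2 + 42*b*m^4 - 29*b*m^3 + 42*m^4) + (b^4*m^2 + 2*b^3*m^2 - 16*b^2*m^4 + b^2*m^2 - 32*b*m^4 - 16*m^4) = b^4*m^2 + b^4*m + 4*b^3*m^2 + b^3*m - 16*b^2*m^4 - 29*b^2*m^3 + 3*b^2*m^2 + 10*b*m^4 - 29*b*m^3 + 26*m^4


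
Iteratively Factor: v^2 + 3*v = (v + 3)*(v)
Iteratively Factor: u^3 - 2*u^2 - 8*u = (u)*(u^2 - 2*u - 8) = u*(u - 4)*(u + 2)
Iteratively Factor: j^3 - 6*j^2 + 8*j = (j - 4)*(j^2 - 2*j) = (j - 4)*(j - 2)*(j)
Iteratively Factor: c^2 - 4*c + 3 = (c - 3)*(c - 1)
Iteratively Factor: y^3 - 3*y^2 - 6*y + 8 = (y - 1)*(y^2 - 2*y - 8) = (y - 1)*(y + 2)*(y - 4)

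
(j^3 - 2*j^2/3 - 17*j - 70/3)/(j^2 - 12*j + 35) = (3*j^2 + 13*j + 14)/(3*(j - 7))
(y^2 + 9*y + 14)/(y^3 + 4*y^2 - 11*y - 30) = (y + 7)/(y^2 + 2*y - 15)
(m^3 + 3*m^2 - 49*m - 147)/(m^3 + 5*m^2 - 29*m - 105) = (m - 7)/(m - 5)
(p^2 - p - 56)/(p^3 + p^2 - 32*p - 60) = (p^2 - p - 56)/(p^3 + p^2 - 32*p - 60)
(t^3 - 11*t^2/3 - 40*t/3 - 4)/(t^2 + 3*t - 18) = (3*t^3 - 11*t^2 - 40*t - 12)/(3*(t^2 + 3*t - 18))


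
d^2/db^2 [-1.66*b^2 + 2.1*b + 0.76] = -3.32000000000000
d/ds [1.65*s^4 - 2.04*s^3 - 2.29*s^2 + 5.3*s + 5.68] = 6.6*s^3 - 6.12*s^2 - 4.58*s + 5.3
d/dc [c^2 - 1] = 2*c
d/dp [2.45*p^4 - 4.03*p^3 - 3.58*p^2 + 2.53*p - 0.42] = 9.8*p^3 - 12.09*p^2 - 7.16*p + 2.53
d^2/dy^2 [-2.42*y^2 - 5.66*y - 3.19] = -4.84000000000000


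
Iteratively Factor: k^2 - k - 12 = (k - 4)*(k + 3)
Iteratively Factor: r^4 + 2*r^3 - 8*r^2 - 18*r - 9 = (r + 1)*(r^3 + r^2 - 9*r - 9) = (r + 1)^2*(r^2 - 9) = (r + 1)^2*(r + 3)*(r - 3)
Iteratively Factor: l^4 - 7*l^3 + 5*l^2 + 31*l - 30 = (l + 2)*(l^3 - 9*l^2 + 23*l - 15) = (l - 3)*(l + 2)*(l^2 - 6*l + 5) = (l - 3)*(l - 1)*(l + 2)*(l - 5)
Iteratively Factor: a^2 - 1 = (a + 1)*(a - 1)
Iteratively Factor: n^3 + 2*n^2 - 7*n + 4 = (n + 4)*(n^2 - 2*n + 1) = (n - 1)*(n + 4)*(n - 1)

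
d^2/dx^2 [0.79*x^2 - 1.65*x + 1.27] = 1.58000000000000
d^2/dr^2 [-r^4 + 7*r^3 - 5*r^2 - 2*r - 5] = -12*r^2 + 42*r - 10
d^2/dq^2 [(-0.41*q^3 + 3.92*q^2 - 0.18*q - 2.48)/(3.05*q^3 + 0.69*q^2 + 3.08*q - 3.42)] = (1.4210854715202e-14*q^7 + 74.6572899999998*q^6 + 13.06254*q^5 - 551.38266*q^4 + 465.781712*q^3 - 87.982896*q^2 - 218.157984*q + 29.150528)/(28.372625*q^9 + 19.256175*q^8 + 90.311415*q^7 - 56.223981*q^6 + 48.015384*q^5 - 178.012818*q^4 + 92.631068*q^3 - 73.118916*q^2 + 108.074736*q - 40.001688)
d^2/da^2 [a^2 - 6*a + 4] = 2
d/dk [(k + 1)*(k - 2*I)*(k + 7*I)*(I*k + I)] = 4*I*k^3 + k^2*(-15 + 6*I) + k*(-20 + 30*I) - 5 + 28*I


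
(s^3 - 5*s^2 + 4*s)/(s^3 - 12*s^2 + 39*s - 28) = s/(s - 7)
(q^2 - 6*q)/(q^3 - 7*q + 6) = q*(q - 6)/(q^3 - 7*q + 6)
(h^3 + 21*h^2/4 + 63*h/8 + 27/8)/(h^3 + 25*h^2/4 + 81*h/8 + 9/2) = (h + 3)/(h + 4)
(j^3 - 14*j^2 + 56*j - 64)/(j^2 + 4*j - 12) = (j^2 - 12*j + 32)/(j + 6)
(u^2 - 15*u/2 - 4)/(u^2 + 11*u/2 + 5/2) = (u - 8)/(u + 5)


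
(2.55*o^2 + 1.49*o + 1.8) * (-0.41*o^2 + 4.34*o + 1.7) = -1.0455*o^4 + 10.4561*o^3 + 10.0636*o^2 + 10.345*o + 3.06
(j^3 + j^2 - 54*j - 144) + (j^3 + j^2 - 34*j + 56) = 2*j^3 + 2*j^2 - 88*j - 88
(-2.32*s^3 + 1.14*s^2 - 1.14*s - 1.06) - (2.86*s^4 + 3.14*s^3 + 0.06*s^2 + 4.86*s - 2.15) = -2.86*s^4 - 5.46*s^3 + 1.08*s^2 - 6.0*s + 1.09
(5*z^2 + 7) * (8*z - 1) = 40*z^3 - 5*z^2 + 56*z - 7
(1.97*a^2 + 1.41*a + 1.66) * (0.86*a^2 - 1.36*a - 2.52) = 1.6942*a^4 - 1.4666*a^3 - 5.4544*a^2 - 5.8108*a - 4.1832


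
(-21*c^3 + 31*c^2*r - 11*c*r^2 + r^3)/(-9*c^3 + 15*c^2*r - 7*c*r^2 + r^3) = (-7*c + r)/(-3*c + r)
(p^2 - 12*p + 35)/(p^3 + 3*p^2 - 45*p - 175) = (p - 5)/(p^2 + 10*p + 25)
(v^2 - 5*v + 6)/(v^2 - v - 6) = (v - 2)/(v + 2)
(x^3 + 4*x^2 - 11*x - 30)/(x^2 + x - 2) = (x^2 + 2*x - 15)/(x - 1)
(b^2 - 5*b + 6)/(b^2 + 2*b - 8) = (b - 3)/(b + 4)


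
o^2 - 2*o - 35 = (o - 7)*(o + 5)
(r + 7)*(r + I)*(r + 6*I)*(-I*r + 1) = -I*r^4 + 8*r^3 - 7*I*r^3 + 56*r^2 + 13*I*r^2 - 6*r + 91*I*r - 42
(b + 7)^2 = b^2 + 14*b + 49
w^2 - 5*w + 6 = (w - 3)*(w - 2)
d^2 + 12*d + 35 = (d + 5)*(d + 7)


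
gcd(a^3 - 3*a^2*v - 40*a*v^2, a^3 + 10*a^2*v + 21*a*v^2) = a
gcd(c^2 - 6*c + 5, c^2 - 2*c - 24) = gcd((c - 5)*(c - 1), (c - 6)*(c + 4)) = 1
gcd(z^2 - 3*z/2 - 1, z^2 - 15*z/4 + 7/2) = z - 2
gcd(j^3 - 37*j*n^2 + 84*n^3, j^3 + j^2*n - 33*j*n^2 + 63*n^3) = j^2 + 4*j*n - 21*n^2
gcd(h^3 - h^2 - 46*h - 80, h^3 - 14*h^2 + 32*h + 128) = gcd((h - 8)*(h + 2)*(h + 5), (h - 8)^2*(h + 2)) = h^2 - 6*h - 16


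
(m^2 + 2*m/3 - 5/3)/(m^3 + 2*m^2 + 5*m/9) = 3*(m - 1)/(m*(3*m + 1))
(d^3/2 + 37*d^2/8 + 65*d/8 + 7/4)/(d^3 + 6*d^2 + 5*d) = (4*d^3 + 37*d^2 + 65*d + 14)/(8*d*(d^2 + 6*d + 5))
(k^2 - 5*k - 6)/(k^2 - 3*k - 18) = (k + 1)/(k + 3)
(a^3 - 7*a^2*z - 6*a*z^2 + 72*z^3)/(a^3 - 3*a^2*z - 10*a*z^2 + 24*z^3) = (-a + 6*z)/(-a + 2*z)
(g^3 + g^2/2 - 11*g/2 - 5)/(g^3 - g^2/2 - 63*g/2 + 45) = (2*g^3 + g^2 - 11*g - 10)/(2*g^3 - g^2 - 63*g + 90)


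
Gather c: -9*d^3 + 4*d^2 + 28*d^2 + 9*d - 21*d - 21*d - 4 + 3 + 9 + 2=-9*d^3 + 32*d^2 - 33*d + 10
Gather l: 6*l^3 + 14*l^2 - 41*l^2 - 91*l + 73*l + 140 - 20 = 6*l^3 - 27*l^2 - 18*l + 120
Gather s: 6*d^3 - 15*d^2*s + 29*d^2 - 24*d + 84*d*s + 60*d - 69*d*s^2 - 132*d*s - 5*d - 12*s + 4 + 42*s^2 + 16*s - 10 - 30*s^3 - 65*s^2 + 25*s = 6*d^3 + 29*d^2 + 31*d - 30*s^3 + s^2*(-69*d - 23) + s*(-15*d^2 - 48*d + 29) - 6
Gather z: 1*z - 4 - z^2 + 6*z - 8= -z^2 + 7*z - 12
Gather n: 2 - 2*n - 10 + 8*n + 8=6*n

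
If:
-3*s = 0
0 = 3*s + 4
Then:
No Solution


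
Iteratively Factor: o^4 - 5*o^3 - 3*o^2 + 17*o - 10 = (o - 1)*(o^3 - 4*o^2 - 7*o + 10) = (o - 1)*(o + 2)*(o^2 - 6*o + 5) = (o - 1)^2*(o + 2)*(o - 5)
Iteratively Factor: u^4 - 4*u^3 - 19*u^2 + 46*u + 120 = (u - 4)*(u^3 - 19*u - 30) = (u - 4)*(u + 3)*(u^2 - 3*u - 10) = (u - 5)*(u - 4)*(u + 3)*(u + 2)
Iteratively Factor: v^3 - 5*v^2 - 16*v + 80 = (v - 4)*(v^2 - v - 20) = (v - 5)*(v - 4)*(v + 4)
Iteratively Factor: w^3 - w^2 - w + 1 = (w - 1)*(w^2 - 1) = (w - 1)^2*(w + 1)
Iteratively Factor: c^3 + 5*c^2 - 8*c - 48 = (c - 3)*(c^2 + 8*c + 16) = (c - 3)*(c + 4)*(c + 4)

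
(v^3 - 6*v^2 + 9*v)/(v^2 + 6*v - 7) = v*(v^2 - 6*v + 9)/(v^2 + 6*v - 7)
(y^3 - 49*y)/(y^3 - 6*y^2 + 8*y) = (y^2 - 49)/(y^2 - 6*y + 8)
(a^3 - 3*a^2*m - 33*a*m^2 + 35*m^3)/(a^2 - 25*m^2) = (a^2 - 8*a*m + 7*m^2)/(a - 5*m)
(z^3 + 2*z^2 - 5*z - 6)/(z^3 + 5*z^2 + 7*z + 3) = (z - 2)/(z + 1)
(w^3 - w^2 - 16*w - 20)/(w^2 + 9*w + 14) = (w^2 - 3*w - 10)/(w + 7)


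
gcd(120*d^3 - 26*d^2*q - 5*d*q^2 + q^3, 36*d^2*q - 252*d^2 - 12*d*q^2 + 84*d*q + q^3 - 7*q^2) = -6*d + q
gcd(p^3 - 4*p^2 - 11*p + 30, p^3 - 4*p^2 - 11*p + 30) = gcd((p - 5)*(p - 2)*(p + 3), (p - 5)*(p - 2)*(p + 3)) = p^3 - 4*p^2 - 11*p + 30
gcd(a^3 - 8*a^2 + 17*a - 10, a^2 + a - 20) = 1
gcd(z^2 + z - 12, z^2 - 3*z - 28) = z + 4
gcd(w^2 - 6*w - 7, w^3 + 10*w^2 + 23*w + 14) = w + 1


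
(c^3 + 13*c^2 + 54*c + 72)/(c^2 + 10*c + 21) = (c^2 + 10*c + 24)/(c + 7)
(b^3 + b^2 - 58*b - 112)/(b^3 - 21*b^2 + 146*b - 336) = (b^2 + 9*b + 14)/(b^2 - 13*b + 42)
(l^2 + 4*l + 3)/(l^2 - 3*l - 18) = (l + 1)/(l - 6)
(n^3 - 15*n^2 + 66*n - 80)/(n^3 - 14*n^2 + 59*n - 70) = (n - 8)/(n - 7)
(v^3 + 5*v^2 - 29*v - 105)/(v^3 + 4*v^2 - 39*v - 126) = (v - 5)/(v - 6)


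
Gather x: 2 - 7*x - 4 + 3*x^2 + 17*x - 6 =3*x^2 + 10*x - 8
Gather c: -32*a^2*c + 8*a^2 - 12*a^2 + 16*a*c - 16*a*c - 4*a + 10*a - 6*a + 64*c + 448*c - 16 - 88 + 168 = -4*a^2 + c*(512 - 32*a^2) + 64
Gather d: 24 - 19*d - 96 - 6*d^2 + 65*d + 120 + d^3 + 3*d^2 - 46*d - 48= d^3 - 3*d^2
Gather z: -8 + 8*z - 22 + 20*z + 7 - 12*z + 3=16*z - 20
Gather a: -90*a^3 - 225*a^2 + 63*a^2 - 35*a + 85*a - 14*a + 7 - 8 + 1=-90*a^3 - 162*a^2 + 36*a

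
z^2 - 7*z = z*(z - 7)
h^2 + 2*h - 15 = (h - 3)*(h + 5)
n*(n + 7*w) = n^2 + 7*n*w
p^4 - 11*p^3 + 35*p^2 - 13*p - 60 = (p - 5)*(p - 4)*(p - 3)*(p + 1)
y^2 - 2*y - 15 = (y - 5)*(y + 3)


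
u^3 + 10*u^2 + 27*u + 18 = (u + 1)*(u + 3)*(u + 6)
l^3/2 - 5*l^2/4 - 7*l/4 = l*(l/2 + 1/2)*(l - 7/2)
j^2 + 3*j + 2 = (j + 1)*(j + 2)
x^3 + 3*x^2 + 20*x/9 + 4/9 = (x + 1/3)*(x + 2/3)*(x + 2)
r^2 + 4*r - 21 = (r - 3)*(r + 7)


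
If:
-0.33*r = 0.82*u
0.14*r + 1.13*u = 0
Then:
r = 0.00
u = 0.00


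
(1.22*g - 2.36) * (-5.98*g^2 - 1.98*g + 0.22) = -7.2956*g^3 + 11.6972*g^2 + 4.9412*g - 0.5192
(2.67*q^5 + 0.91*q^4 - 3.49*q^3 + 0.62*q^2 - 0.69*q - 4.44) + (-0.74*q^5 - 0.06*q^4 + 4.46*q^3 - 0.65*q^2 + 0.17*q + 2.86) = 1.93*q^5 + 0.85*q^4 + 0.97*q^3 - 0.03*q^2 - 0.52*q - 1.58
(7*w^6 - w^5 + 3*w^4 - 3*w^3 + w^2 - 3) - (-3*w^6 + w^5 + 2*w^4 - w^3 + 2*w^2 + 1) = 10*w^6 - 2*w^5 + w^4 - 2*w^3 - w^2 - 4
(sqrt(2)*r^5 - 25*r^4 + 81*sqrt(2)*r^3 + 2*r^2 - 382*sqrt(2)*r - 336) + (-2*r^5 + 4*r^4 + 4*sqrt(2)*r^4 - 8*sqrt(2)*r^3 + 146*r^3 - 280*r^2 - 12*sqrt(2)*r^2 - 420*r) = -2*r^5 + sqrt(2)*r^5 - 21*r^4 + 4*sqrt(2)*r^4 + 73*sqrt(2)*r^3 + 146*r^3 - 278*r^2 - 12*sqrt(2)*r^2 - 382*sqrt(2)*r - 420*r - 336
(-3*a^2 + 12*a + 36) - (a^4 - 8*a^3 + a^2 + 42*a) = -a^4 + 8*a^3 - 4*a^2 - 30*a + 36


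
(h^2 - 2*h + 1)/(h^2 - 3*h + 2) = (h - 1)/(h - 2)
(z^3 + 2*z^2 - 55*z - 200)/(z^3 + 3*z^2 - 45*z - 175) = (z - 8)/(z - 7)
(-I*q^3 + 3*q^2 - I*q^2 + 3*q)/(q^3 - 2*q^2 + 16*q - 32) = q*(-I*q^2 + q*(3 - I) + 3)/(q^3 - 2*q^2 + 16*q - 32)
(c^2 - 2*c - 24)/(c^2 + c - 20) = (c^2 - 2*c - 24)/(c^2 + c - 20)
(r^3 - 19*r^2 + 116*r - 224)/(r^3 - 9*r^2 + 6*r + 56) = (r - 8)/(r + 2)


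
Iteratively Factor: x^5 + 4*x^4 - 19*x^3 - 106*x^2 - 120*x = (x + 4)*(x^4 - 19*x^2 - 30*x) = x*(x + 4)*(x^3 - 19*x - 30) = x*(x + 2)*(x + 4)*(x^2 - 2*x - 15) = x*(x + 2)*(x + 3)*(x + 4)*(x - 5)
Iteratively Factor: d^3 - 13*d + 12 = (d - 3)*(d^2 + 3*d - 4) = (d - 3)*(d - 1)*(d + 4)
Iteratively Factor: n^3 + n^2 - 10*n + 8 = (n - 1)*(n^2 + 2*n - 8) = (n - 2)*(n - 1)*(n + 4)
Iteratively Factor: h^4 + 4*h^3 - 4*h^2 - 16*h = (h - 2)*(h^3 + 6*h^2 + 8*h) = (h - 2)*(h + 2)*(h^2 + 4*h) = h*(h - 2)*(h + 2)*(h + 4)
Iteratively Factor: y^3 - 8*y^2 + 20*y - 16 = (y - 4)*(y^2 - 4*y + 4) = (y - 4)*(y - 2)*(y - 2)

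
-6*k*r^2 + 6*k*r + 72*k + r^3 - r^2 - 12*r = (-6*k + r)*(r - 4)*(r + 3)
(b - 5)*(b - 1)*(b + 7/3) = b^3 - 11*b^2/3 - 9*b + 35/3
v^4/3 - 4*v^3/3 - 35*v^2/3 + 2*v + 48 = (v/3 + 1)*(v - 8)*(v - 2)*(v + 3)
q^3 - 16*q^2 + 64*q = q*(q - 8)^2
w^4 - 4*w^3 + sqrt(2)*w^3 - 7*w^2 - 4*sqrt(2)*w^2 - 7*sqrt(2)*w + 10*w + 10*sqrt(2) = (w - 5)*(w - 1)*(w + 2)*(w + sqrt(2))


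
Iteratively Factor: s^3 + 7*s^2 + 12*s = (s + 4)*(s^2 + 3*s) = s*(s + 4)*(s + 3)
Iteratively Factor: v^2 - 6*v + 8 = (v - 2)*(v - 4)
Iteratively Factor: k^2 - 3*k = (k - 3)*(k)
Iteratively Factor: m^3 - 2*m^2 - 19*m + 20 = (m - 5)*(m^2 + 3*m - 4) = (m - 5)*(m - 1)*(m + 4)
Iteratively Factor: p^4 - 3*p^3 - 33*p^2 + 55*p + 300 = (p + 3)*(p^3 - 6*p^2 - 15*p + 100) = (p - 5)*(p + 3)*(p^2 - p - 20) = (p - 5)*(p + 3)*(p + 4)*(p - 5)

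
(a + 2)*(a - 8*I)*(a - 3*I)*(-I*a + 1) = -I*a^4 - 10*a^3 - 2*I*a^3 - 20*a^2 + 13*I*a^2 - 24*a + 26*I*a - 48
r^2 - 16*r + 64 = (r - 8)^2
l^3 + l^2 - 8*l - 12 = (l - 3)*(l + 2)^2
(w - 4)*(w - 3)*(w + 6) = w^3 - w^2 - 30*w + 72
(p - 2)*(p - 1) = p^2 - 3*p + 2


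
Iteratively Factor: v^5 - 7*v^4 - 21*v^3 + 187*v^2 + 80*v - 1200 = (v + 4)*(v^4 - 11*v^3 + 23*v^2 + 95*v - 300) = (v - 4)*(v + 4)*(v^3 - 7*v^2 - 5*v + 75) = (v - 4)*(v + 3)*(v + 4)*(v^2 - 10*v + 25) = (v - 5)*(v - 4)*(v + 3)*(v + 4)*(v - 5)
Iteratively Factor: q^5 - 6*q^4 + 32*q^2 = (q)*(q^4 - 6*q^3 + 32*q) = q*(q - 4)*(q^3 - 2*q^2 - 8*q) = q^2*(q - 4)*(q^2 - 2*q - 8) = q^2*(q - 4)^2*(q + 2)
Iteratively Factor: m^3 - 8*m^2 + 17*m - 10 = (m - 5)*(m^2 - 3*m + 2) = (m - 5)*(m - 2)*(m - 1)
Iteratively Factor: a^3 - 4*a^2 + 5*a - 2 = (a - 1)*(a^2 - 3*a + 2) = (a - 2)*(a - 1)*(a - 1)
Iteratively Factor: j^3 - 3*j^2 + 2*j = (j - 1)*(j^2 - 2*j) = j*(j - 1)*(j - 2)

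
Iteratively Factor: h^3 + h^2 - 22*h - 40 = (h - 5)*(h^2 + 6*h + 8) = (h - 5)*(h + 2)*(h + 4)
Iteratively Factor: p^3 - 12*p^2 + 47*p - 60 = (p - 4)*(p^2 - 8*p + 15) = (p - 5)*(p - 4)*(p - 3)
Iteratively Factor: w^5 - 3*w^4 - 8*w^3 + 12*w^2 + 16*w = (w - 4)*(w^4 + w^3 - 4*w^2 - 4*w) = (w - 4)*(w + 1)*(w^3 - 4*w) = w*(w - 4)*(w + 1)*(w^2 - 4) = w*(w - 4)*(w + 1)*(w + 2)*(w - 2)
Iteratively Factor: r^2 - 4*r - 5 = (r + 1)*(r - 5)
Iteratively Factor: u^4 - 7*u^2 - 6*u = (u - 3)*(u^3 + 3*u^2 + 2*u) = (u - 3)*(u + 2)*(u^2 + u) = u*(u - 3)*(u + 2)*(u + 1)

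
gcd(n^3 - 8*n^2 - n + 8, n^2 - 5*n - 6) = n + 1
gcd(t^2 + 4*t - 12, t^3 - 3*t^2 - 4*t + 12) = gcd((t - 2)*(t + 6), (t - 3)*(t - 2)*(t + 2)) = t - 2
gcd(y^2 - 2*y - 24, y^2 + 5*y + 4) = y + 4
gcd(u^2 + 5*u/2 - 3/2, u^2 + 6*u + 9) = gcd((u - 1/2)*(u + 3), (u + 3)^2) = u + 3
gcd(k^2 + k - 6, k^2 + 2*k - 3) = k + 3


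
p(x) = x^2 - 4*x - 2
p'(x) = 2*x - 4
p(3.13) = -4.72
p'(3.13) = 2.26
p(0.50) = -3.75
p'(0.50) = -3.00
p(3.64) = -3.31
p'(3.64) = 3.28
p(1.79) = -5.96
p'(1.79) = -0.42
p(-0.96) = 2.76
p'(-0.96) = -5.92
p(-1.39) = 5.49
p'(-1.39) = -6.78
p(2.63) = -5.60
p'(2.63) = 1.26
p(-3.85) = 28.22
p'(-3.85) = -11.70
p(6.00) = 10.00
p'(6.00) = 8.00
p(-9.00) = 115.00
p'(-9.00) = -22.00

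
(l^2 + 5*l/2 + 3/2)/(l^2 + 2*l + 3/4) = 2*(l + 1)/(2*l + 1)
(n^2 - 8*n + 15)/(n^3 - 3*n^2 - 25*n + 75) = 1/(n + 5)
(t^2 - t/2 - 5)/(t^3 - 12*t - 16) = (t - 5/2)/(t^2 - 2*t - 8)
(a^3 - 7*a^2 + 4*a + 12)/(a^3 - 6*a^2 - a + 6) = (a - 2)/(a - 1)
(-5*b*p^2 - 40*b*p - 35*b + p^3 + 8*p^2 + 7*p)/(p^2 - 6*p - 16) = (5*b*p^2 + 40*b*p + 35*b - p^3 - 8*p^2 - 7*p)/(-p^2 + 6*p + 16)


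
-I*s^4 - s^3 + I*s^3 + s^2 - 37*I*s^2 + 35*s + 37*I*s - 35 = (s - 7*I)*(s + I)*(s + 5*I)*(-I*s + I)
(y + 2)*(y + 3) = y^2 + 5*y + 6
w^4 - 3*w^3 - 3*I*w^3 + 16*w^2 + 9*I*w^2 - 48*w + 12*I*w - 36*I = (w - 3)*(w - 6*I)*(w + I)*(w + 2*I)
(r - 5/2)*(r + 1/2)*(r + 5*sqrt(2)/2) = r^3 - 2*r^2 + 5*sqrt(2)*r^2/2 - 5*sqrt(2)*r - 5*r/4 - 25*sqrt(2)/8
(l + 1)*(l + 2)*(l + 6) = l^3 + 9*l^2 + 20*l + 12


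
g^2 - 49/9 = (g - 7/3)*(g + 7/3)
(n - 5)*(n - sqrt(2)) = n^2 - 5*n - sqrt(2)*n + 5*sqrt(2)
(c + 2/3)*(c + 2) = c^2 + 8*c/3 + 4/3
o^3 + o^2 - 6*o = o*(o - 2)*(o + 3)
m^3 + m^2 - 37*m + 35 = (m - 5)*(m - 1)*(m + 7)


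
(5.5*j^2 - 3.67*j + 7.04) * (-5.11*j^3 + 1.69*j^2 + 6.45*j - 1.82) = -28.105*j^5 + 28.0487*j^4 - 6.7017*j^3 - 21.7839*j^2 + 52.0874*j - 12.8128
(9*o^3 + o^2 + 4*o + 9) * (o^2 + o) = 9*o^5 + 10*o^4 + 5*o^3 + 13*o^2 + 9*o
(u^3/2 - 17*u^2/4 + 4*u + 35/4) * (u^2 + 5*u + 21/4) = u^5/2 - 7*u^4/4 - 117*u^3/8 + 103*u^2/16 + 259*u/4 + 735/16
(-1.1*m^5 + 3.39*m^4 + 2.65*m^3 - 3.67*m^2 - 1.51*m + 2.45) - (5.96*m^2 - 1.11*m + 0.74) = -1.1*m^5 + 3.39*m^4 + 2.65*m^3 - 9.63*m^2 - 0.4*m + 1.71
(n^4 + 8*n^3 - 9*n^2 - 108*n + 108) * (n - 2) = n^5 + 6*n^4 - 25*n^3 - 90*n^2 + 324*n - 216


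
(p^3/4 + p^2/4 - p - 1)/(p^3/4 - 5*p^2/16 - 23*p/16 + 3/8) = 4*(p^2 - p - 2)/(4*p^2 - 13*p + 3)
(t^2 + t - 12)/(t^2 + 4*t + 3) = (t^2 + t - 12)/(t^2 + 4*t + 3)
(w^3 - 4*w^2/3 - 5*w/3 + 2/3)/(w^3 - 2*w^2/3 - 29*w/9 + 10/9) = 3*(w + 1)/(3*w + 5)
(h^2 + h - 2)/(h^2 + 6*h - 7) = (h + 2)/(h + 7)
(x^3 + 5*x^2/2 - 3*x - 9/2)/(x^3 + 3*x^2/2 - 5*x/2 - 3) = (x + 3)/(x + 2)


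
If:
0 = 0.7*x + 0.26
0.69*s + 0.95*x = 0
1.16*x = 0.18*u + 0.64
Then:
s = 0.51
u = -5.95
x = -0.37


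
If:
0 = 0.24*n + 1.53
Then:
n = -6.38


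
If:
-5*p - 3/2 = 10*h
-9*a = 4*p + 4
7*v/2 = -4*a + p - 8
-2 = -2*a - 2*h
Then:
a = 26/85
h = 59/85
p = -287/170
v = -53/17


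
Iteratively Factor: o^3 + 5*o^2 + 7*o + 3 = (o + 3)*(o^2 + 2*o + 1) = (o + 1)*(o + 3)*(o + 1)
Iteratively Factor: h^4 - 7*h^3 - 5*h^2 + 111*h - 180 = (h - 5)*(h^3 - 2*h^2 - 15*h + 36) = (h - 5)*(h - 3)*(h^2 + h - 12) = (h - 5)*(h - 3)^2*(h + 4)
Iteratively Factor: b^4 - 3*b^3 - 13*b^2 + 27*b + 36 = (b + 3)*(b^3 - 6*b^2 + 5*b + 12) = (b - 4)*(b + 3)*(b^2 - 2*b - 3) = (b - 4)*(b + 1)*(b + 3)*(b - 3)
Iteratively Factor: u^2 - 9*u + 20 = (u - 4)*(u - 5)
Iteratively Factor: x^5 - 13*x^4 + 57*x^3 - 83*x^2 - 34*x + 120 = (x - 2)*(x^4 - 11*x^3 + 35*x^2 - 13*x - 60) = (x - 5)*(x - 2)*(x^3 - 6*x^2 + 5*x + 12) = (x - 5)*(x - 3)*(x - 2)*(x^2 - 3*x - 4) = (x - 5)*(x - 3)*(x - 2)*(x + 1)*(x - 4)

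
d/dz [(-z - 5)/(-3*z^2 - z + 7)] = (3*z^2 + z - (z + 5)*(6*z + 1) - 7)/(3*z^2 + z - 7)^2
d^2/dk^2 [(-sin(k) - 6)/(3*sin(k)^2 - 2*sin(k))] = 3*(3*sin(k)^2 + 74*sin(k) - 42 - 100/sin(k) + 72/sin(k)^2 - 16/sin(k)^3)/(3*sin(k) - 2)^3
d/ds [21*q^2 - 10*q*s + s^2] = -10*q + 2*s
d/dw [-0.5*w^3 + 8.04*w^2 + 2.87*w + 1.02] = -1.5*w^2 + 16.08*w + 2.87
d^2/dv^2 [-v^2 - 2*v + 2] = -2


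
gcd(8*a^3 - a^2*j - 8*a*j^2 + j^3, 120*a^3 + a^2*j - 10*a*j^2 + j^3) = 8*a - j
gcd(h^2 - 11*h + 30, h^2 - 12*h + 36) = h - 6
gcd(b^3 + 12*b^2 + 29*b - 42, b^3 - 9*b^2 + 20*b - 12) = b - 1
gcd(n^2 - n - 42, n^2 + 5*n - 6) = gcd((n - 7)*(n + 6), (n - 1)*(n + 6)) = n + 6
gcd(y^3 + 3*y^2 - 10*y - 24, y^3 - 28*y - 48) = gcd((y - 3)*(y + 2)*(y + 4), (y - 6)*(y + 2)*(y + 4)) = y^2 + 6*y + 8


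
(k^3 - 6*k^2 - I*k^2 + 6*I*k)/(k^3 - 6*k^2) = (k - I)/k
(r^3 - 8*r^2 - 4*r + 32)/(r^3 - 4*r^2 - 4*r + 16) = (r - 8)/(r - 4)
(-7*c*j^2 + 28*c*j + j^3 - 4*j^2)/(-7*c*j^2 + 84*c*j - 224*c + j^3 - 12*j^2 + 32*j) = j/(j - 8)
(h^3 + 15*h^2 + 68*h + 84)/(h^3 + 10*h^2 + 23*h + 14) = (h + 6)/(h + 1)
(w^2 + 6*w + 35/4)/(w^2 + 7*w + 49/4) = (2*w + 5)/(2*w + 7)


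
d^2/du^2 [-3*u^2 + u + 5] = -6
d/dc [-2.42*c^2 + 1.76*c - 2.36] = 1.76 - 4.84*c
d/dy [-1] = 0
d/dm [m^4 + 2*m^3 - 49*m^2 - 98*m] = 4*m^3 + 6*m^2 - 98*m - 98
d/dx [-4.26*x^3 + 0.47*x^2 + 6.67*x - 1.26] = -12.78*x^2 + 0.94*x + 6.67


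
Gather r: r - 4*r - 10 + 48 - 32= 6 - 3*r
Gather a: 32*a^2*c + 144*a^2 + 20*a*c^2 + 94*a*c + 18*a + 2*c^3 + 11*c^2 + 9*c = a^2*(32*c + 144) + a*(20*c^2 + 94*c + 18) + 2*c^3 + 11*c^2 + 9*c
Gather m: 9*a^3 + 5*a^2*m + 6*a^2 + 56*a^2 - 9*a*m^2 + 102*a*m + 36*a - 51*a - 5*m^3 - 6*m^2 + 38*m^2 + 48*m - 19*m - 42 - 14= 9*a^3 + 62*a^2 - 15*a - 5*m^3 + m^2*(32 - 9*a) + m*(5*a^2 + 102*a + 29) - 56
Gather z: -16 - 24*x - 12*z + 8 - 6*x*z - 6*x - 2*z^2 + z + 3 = -30*x - 2*z^2 + z*(-6*x - 11) - 5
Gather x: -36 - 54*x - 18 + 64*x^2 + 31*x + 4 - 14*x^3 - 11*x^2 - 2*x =-14*x^3 + 53*x^2 - 25*x - 50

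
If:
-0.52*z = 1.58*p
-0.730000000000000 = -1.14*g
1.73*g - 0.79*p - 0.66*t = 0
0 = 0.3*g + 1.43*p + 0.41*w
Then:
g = 0.64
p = -0.329113924050633*z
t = 0.393939393939394*z + 1.67849548112706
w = 1.14788514973757*z - 0.468549422336329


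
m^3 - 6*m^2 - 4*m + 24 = (m - 6)*(m - 2)*(m + 2)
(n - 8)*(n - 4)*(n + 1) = n^3 - 11*n^2 + 20*n + 32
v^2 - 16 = (v - 4)*(v + 4)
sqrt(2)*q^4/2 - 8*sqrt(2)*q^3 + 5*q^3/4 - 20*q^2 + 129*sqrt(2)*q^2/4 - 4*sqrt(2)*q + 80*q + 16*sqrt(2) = (q/2 + sqrt(2)/2)*(q - 8)^2*(sqrt(2)*q + 1/2)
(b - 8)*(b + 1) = b^2 - 7*b - 8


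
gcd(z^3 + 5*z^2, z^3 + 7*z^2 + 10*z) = z^2 + 5*z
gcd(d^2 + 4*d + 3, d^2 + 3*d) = d + 3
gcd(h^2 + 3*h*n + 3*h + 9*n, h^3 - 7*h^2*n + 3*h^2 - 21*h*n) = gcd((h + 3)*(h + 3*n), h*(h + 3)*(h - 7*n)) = h + 3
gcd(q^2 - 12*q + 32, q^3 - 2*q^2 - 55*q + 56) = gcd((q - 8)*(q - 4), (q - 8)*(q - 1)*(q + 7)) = q - 8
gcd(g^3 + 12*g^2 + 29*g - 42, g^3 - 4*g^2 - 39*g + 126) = g + 6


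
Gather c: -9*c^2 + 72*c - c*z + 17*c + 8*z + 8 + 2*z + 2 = -9*c^2 + c*(89 - z) + 10*z + 10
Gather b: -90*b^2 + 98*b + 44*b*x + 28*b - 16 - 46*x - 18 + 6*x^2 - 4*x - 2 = -90*b^2 + b*(44*x + 126) + 6*x^2 - 50*x - 36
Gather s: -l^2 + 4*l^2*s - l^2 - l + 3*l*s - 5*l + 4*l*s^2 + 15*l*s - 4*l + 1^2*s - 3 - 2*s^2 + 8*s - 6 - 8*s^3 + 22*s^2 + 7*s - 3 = -2*l^2 - 10*l - 8*s^3 + s^2*(4*l + 20) + s*(4*l^2 + 18*l + 16) - 12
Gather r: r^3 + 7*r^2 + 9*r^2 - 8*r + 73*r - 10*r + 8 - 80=r^3 + 16*r^2 + 55*r - 72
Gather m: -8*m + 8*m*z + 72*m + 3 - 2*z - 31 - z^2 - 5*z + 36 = m*(8*z + 64) - z^2 - 7*z + 8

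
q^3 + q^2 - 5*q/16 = q*(q - 1/4)*(q + 5/4)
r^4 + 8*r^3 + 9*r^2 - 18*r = r*(r - 1)*(r + 3)*(r + 6)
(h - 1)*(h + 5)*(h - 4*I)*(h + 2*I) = h^4 + 4*h^3 - 2*I*h^3 + 3*h^2 - 8*I*h^2 + 32*h + 10*I*h - 40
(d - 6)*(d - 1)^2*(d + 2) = d^4 - 6*d^3 - 3*d^2 + 20*d - 12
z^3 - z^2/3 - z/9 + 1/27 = (z - 1/3)^2*(z + 1/3)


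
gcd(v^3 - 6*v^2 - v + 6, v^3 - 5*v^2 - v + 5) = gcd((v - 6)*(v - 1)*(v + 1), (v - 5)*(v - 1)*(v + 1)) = v^2 - 1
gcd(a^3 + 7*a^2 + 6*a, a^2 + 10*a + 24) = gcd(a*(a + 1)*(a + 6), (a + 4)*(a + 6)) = a + 6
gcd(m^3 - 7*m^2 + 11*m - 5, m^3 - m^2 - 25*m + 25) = m^2 - 6*m + 5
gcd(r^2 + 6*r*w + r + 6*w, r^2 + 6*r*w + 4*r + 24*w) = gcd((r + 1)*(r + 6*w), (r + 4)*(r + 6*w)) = r + 6*w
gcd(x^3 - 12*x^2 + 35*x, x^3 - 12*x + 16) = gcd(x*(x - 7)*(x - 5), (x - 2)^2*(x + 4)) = 1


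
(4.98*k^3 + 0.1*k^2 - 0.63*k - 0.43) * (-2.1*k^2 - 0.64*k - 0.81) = -10.458*k^5 - 3.3972*k^4 - 2.7748*k^3 + 1.2252*k^2 + 0.7855*k + 0.3483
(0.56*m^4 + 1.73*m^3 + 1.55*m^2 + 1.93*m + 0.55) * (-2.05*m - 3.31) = -1.148*m^5 - 5.4001*m^4 - 8.9038*m^3 - 9.087*m^2 - 7.5158*m - 1.8205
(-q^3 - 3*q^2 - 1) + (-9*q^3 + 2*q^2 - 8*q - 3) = -10*q^3 - q^2 - 8*q - 4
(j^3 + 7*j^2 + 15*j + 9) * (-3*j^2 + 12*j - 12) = -3*j^5 - 9*j^4 + 27*j^3 + 69*j^2 - 72*j - 108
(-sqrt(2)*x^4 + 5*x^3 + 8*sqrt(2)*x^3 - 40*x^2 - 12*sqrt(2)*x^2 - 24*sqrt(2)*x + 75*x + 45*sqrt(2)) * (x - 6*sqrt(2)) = -sqrt(2)*x^5 + 8*sqrt(2)*x^4 + 17*x^4 - 136*x^3 - 42*sqrt(2)*x^3 + 219*x^2 + 216*sqrt(2)*x^2 - 405*sqrt(2)*x + 288*x - 540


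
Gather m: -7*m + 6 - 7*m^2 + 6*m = -7*m^2 - m + 6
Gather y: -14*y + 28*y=14*y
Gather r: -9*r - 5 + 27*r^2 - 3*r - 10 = 27*r^2 - 12*r - 15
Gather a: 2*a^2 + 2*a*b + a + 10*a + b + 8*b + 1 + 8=2*a^2 + a*(2*b + 11) + 9*b + 9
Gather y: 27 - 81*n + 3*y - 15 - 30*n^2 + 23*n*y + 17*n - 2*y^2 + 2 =-30*n^2 - 64*n - 2*y^2 + y*(23*n + 3) + 14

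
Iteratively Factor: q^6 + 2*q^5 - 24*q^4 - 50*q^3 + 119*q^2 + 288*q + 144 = (q - 4)*(q^5 + 6*q^4 - 50*q^2 - 81*q - 36) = (q - 4)*(q + 1)*(q^4 + 5*q^3 - 5*q^2 - 45*q - 36) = (q - 4)*(q + 1)*(q + 3)*(q^3 + 2*q^2 - 11*q - 12) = (q - 4)*(q + 1)^2*(q + 3)*(q^2 + q - 12) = (q - 4)*(q + 1)^2*(q + 3)*(q + 4)*(q - 3)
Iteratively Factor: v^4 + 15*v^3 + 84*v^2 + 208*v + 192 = (v + 4)*(v^3 + 11*v^2 + 40*v + 48) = (v + 3)*(v + 4)*(v^2 + 8*v + 16) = (v + 3)*(v + 4)^2*(v + 4)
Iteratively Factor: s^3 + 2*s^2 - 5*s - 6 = (s + 1)*(s^2 + s - 6) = (s - 2)*(s + 1)*(s + 3)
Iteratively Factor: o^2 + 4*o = (o)*(o + 4)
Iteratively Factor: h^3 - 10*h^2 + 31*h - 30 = (h - 5)*(h^2 - 5*h + 6) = (h - 5)*(h - 2)*(h - 3)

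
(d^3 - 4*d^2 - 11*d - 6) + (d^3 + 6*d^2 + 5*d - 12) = 2*d^3 + 2*d^2 - 6*d - 18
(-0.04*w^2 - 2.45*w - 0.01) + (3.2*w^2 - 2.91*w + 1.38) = 3.16*w^2 - 5.36*w + 1.37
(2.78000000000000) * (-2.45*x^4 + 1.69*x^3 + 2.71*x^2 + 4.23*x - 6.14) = -6.811*x^4 + 4.6982*x^3 + 7.5338*x^2 + 11.7594*x - 17.0692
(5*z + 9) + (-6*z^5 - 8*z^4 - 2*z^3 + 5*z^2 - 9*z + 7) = -6*z^5 - 8*z^4 - 2*z^3 + 5*z^2 - 4*z + 16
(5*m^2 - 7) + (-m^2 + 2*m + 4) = 4*m^2 + 2*m - 3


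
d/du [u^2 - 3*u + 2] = 2*u - 3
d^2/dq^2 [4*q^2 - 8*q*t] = 8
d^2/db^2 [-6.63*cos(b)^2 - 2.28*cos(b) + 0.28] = 2.28*cos(b) + 13.26*cos(2*b)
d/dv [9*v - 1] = 9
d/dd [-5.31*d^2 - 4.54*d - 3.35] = -10.62*d - 4.54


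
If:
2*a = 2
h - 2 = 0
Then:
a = 1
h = 2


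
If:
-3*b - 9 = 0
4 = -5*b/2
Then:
No Solution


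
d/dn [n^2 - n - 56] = 2*n - 1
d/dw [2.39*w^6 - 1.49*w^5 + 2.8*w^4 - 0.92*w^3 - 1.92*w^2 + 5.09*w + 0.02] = 14.34*w^5 - 7.45*w^4 + 11.2*w^3 - 2.76*w^2 - 3.84*w + 5.09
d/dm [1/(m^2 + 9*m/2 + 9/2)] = 2*(-4*m - 9)/(2*m^2 + 9*m + 9)^2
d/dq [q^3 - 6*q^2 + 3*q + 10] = 3*q^2 - 12*q + 3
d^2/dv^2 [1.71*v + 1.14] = 0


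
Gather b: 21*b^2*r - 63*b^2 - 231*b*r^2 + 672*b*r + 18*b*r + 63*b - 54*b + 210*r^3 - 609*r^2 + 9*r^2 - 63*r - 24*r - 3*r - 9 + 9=b^2*(21*r - 63) + b*(-231*r^2 + 690*r + 9) + 210*r^3 - 600*r^2 - 90*r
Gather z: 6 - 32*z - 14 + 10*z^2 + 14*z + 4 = 10*z^2 - 18*z - 4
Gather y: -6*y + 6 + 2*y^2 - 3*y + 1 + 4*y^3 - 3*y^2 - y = 4*y^3 - y^2 - 10*y + 7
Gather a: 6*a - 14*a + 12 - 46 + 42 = 8 - 8*a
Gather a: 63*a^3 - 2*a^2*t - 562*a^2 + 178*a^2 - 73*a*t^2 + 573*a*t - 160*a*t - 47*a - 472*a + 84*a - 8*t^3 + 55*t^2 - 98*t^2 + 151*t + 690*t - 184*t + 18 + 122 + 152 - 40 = 63*a^3 + a^2*(-2*t - 384) + a*(-73*t^2 + 413*t - 435) - 8*t^3 - 43*t^2 + 657*t + 252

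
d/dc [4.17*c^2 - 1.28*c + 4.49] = 8.34*c - 1.28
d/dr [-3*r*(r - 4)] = 12 - 6*r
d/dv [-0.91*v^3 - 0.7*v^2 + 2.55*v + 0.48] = -2.73*v^2 - 1.4*v + 2.55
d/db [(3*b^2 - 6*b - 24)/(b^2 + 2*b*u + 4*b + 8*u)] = 6*((b - 1)*(b^2 + 2*b*u + 4*b + 8*u) + (b + u + 2)*(-b^2 + 2*b + 8))/(b^2 + 2*b*u + 4*b + 8*u)^2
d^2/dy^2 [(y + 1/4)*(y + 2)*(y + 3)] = 6*y + 21/2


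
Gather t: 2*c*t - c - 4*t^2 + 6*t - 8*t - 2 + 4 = -c - 4*t^2 + t*(2*c - 2) + 2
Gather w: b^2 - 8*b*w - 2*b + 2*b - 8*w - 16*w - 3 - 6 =b^2 + w*(-8*b - 24) - 9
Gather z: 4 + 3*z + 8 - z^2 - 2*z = -z^2 + z + 12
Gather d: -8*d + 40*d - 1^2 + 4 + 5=32*d + 8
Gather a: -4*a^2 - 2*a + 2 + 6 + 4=-4*a^2 - 2*a + 12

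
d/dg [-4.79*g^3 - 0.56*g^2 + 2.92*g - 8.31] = -14.37*g^2 - 1.12*g + 2.92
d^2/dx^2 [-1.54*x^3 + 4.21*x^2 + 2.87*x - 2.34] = 8.42 - 9.24*x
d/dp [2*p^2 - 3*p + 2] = 4*p - 3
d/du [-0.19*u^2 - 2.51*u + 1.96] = -0.38*u - 2.51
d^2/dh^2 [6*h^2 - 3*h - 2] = 12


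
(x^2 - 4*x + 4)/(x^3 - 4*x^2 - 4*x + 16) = (x - 2)/(x^2 - 2*x - 8)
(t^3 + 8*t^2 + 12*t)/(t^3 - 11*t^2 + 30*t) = (t^2 + 8*t + 12)/(t^2 - 11*t + 30)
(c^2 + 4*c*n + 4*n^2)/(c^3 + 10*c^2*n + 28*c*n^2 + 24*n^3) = 1/(c + 6*n)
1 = 1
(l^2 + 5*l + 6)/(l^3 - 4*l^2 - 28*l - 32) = (l + 3)/(l^2 - 6*l - 16)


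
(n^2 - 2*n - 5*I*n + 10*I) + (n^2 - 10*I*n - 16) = 2*n^2 - 2*n - 15*I*n - 16 + 10*I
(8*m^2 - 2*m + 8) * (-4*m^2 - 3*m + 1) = -32*m^4 - 16*m^3 - 18*m^2 - 26*m + 8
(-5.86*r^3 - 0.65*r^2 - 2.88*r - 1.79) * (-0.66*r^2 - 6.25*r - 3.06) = 3.8676*r^5 + 37.054*r^4 + 23.8949*r^3 + 21.1704*r^2 + 20.0003*r + 5.4774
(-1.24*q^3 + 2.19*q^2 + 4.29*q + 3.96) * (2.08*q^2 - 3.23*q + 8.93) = -2.5792*q^5 + 8.5604*q^4 - 9.2237*q^3 + 13.9368*q^2 + 25.5189*q + 35.3628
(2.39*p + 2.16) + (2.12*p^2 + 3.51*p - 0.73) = 2.12*p^2 + 5.9*p + 1.43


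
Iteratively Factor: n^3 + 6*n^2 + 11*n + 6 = (n + 1)*(n^2 + 5*n + 6) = (n + 1)*(n + 2)*(n + 3)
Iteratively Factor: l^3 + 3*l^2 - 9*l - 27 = (l + 3)*(l^2 - 9) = (l - 3)*(l + 3)*(l + 3)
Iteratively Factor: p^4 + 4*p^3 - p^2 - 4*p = (p + 1)*(p^3 + 3*p^2 - 4*p) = (p - 1)*(p + 1)*(p^2 + 4*p) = p*(p - 1)*(p + 1)*(p + 4)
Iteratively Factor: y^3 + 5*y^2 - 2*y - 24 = (y + 4)*(y^2 + y - 6) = (y + 3)*(y + 4)*(y - 2)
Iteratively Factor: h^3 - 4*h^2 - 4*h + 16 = (h + 2)*(h^2 - 6*h + 8) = (h - 2)*(h + 2)*(h - 4)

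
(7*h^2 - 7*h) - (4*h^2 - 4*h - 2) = 3*h^2 - 3*h + 2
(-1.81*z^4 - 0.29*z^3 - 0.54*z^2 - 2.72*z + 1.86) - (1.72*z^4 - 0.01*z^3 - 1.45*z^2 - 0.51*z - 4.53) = -3.53*z^4 - 0.28*z^3 + 0.91*z^2 - 2.21*z + 6.39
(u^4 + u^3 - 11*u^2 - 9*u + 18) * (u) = u^5 + u^4 - 11*u^3 - 9*u^2 + 18*u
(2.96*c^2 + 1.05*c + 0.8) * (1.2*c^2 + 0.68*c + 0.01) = 3.552*c^4 + 3.2728*c^3 + 1.7036*c^2 + 0.5545*c + 0.008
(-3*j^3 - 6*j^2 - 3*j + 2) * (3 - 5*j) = 15*j^4 + 21*j^3 - 3*j^2 - 19*j + 6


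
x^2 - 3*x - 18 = (x - 6)*(x + 3)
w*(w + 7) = w^2 + 7*w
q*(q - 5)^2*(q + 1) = q^4 - 9*q^3 + 15*q^2 + 25*q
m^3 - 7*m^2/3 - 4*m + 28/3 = (m - 7/3)*(m - 2)*(m + 2)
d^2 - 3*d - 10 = (d - 5)*(d + 2)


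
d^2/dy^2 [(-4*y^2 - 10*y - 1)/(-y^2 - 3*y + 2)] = 2*(-2*y^3 + 27*y^2 + 69*y + 87)/(y^6 + 9*y^5 + 21*y^4 - 9*y^3 - 42*y^2 + 36*y - 8)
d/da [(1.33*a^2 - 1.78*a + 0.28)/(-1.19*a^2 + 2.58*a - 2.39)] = (1.3132*a^2 - 5.691*a + 3.5318)/(1.4161*a^4 - 6.1404*a^3 + 12.3446*a^2 - 12.3324*a + 5.7121)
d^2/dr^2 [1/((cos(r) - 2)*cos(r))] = (-2*(1 - cos(2*r))^2 - 15*cos(r) - 6*cos(2*r) + 3*cos(3*r) + 18)/(2*(cos(r) - 2)^3*cos(r)^3)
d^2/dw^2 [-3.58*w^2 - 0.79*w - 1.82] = -7.16000000000000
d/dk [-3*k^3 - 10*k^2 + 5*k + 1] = -9*k^2 - 20*k + 5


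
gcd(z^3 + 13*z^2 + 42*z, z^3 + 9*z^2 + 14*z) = z^2 + 7*z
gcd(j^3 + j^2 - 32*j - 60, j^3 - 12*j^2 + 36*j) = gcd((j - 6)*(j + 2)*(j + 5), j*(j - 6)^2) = j - 6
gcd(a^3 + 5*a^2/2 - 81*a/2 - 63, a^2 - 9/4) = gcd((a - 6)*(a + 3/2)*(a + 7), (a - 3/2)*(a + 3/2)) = a + 3/2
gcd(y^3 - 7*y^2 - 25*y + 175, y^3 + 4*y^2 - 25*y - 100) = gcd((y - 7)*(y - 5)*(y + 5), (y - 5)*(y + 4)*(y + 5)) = y^2 - 25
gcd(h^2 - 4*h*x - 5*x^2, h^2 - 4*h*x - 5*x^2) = -h^2 + 4*h*x + 5*x^2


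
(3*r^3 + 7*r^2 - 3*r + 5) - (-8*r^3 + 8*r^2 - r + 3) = 11*r^3 - r^2 - 2*r + 2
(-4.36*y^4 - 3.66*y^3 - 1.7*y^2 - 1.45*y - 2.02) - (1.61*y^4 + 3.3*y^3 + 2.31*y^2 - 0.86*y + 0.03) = -5.97*y^4 - 6.96*y^3 - 4.01*y^2 - 0.59*y - 2.05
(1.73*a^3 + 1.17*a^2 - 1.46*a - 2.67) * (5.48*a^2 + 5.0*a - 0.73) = 9.4804*a^5 + 15.0616*a^4 - 3.4137*a^3 - 22.7857*a^2 - 12.2842*a + 1.9491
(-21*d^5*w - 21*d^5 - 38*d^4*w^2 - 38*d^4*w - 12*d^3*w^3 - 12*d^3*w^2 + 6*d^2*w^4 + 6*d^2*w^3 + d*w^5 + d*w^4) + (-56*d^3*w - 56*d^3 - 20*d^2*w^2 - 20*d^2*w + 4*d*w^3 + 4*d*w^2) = -21*d^5*w - 21*d^5 - 38*d^4*w^2 - 38*d^4*w - 12*d^3*w^3 - 12*d^3*w^2 - 56*d^3*w - 56*d^3 + 6*d^2*w^4 + 6*d^2*w^3 - 20*d^2*w^2 - 20*d^2*w + d*w^5 + d*w^4 + 4*d*w^3 + 4*d*w^2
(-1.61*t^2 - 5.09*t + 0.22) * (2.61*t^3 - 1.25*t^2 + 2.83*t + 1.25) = -4.2021*t^5 - 11.2724*t^4 + 2.3804*t^3 - 16.6922*t^2 - 5.7399*t + 0.275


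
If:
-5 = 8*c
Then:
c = -5/8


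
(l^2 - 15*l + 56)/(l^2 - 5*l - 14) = (l - 8)/(l + 2)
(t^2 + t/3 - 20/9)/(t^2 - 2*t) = (t^2 + t/3 - 20/9)/(t*(t - 2))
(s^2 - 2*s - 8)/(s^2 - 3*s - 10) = (s - 4)/(s - 5)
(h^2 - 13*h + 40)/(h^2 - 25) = (h - 8)/(h + 5)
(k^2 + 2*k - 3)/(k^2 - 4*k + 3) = (k + 3)/(k - 3)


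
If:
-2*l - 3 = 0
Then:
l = -3/2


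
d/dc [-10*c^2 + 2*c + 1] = 2 - 20*c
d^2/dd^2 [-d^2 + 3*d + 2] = -2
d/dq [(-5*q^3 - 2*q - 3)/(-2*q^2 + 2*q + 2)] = (-(2*q - 1)*(5*q^3 + 2*q + 3) + (-15*q^2 - 2)*(-q^2 + q + 1))/(2*(-q^2 + q + 1)^2)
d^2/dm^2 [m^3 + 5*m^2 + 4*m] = 6*m + 10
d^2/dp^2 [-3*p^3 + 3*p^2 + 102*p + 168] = 6 - 18*p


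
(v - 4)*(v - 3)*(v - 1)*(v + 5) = v^4 - 3*v^3 - 21*v^2 + 83*v - 60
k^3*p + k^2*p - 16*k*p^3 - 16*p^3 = (k - 4*p)*(k + 4*p)*(k*p + p)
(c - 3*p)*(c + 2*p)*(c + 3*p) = c^3 + 2*c^2*p - 9*c*p^2 - 18*p^3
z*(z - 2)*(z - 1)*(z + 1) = z^4 - 2*z^3 - z^2 + 2*z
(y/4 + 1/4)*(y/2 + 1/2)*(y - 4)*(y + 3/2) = y^4/8 - y^3/16 - 5*y^2/4 - 29*y/16 - 3/4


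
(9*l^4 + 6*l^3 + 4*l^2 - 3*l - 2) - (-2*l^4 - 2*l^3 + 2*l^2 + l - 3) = 11*l^4 + 8*l^3 + 2*l^2 - 4*l + 1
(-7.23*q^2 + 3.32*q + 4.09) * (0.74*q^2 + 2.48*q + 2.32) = -5.3502*q^4 - 15.4736*q^3 - 5.5134*q^2 + 17.8456*q + 9.4888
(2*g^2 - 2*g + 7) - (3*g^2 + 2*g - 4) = -g^2 - 4*g + 11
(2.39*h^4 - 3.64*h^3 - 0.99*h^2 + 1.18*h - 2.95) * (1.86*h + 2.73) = 4.4454*h^5 - 0.2457*h^4 - 11.7786*h^3 - 0.5079*h^2 - 2.2656*h - 8.0535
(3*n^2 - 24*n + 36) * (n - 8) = 3*n^3 - 48*n^2 + 228*n - 288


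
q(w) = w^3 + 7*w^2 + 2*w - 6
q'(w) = 3*w^2 + 14*w + 2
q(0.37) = -4.25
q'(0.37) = 7.59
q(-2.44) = 16.27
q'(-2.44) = -14.30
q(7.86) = 927.76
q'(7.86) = 297.38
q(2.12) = 39.23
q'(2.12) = 45.16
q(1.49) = 15.83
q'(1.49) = 29.52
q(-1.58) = 4.37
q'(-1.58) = -12.63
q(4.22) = 202.25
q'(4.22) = 114.51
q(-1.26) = 0.59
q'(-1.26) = -10.88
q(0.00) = -6.00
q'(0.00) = 2.00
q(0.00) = -6.00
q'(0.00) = 2.00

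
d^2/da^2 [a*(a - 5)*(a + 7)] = 6*a + 4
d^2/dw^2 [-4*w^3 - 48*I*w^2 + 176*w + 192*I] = -24*w - 96*I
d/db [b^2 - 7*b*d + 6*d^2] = 2*b - 7*d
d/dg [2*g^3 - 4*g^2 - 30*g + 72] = 6*g^2 - 8*g - 30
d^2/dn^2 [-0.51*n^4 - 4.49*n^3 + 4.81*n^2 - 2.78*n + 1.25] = -6.12*n^2 - 26.94*n + 9.62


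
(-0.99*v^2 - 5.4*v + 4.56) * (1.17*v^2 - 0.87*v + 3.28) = -1.1583*v^4 - 5.4567*v^3 + 6.786*v^2 - 21.6792*v + 14.9568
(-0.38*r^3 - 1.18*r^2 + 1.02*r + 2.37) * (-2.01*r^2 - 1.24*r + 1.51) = 0.7638*r^5 + 2.843*r^4 - 1.1608*r^3 - 7.8103*r^2 - 1.3986*r + 3.5787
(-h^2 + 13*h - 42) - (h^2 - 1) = -2*h^2 + 13*h - 41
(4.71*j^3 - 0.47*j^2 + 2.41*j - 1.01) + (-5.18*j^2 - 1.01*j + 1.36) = 4.71*j^3 - 5.65*j^2 + 1.4*j + 0.35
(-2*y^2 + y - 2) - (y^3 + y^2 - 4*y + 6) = -y^3 - 3*y^2 + 5*y - 8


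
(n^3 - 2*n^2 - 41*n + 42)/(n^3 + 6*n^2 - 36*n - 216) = (n^2 - 8*n + 7)/(n^2 - 36)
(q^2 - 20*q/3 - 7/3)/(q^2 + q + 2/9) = 3*(q - 7)/(3*q + 2)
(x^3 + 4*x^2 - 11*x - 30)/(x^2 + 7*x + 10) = x - 3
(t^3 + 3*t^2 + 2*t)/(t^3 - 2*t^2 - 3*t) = (t + 2)/(t - 3)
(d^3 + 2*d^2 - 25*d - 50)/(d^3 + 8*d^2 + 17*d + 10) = (d - 5)/(d + 1)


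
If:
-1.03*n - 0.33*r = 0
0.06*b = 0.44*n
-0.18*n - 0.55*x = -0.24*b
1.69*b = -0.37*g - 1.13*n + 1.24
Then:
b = 2.55274261603376*x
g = 3.35135135135135 - 12.7229444634508*x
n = 0.348101265822785*x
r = -1.08649789029536*x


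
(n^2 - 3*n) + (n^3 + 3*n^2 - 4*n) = n^3 + 4*n^2 - 7*n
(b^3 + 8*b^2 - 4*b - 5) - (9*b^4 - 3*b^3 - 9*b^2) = -9*b^4 + 4*b^3 + 17*b^2 - 4*b - 5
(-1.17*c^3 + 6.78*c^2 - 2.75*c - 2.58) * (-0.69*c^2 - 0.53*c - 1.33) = 0.8073*c^5 - 4.0581*c^4 - 0.139800000000001*c^3 - 5.7797*c^2 + 5.0249*c + 3.4314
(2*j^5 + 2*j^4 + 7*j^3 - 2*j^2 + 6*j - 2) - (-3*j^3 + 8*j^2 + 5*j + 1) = 2*j^5 + 2*j^4 + 10*j^3 - 10*j^2 + j - 3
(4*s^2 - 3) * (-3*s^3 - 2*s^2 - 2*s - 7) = -12*s^5 - 8*s^4 + s^3 - 22*s^2 + 6*s + 21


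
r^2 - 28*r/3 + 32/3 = (r - 8)*(r - 4/3)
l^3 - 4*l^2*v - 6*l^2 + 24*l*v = l*(l - 6)*(l - 4*v)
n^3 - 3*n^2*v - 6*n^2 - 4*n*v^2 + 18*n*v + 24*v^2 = (n - 6)*(n - 4*v)*(n + v)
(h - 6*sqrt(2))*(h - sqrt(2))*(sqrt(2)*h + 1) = sqrt(2)*h^3 - 13*h^2 + 5*sqrt(2)*h + 12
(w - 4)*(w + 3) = w^2 - w - 12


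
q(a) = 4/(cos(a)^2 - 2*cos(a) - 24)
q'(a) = 4*(2*sin(a)*cos(a) - 2*sin(a))/(cos(a)^2 - 2*cos(a) - 24)^2 = 8*(cos(a) - 1)*sin(a)/(sin(a)^2 + 2*cos(a) + 23)^2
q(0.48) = -0.16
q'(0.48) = -0.00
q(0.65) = -0.16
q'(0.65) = -0.00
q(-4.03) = -0.18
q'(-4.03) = -0.02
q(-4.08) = -0.18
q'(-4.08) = -0.02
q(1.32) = -0.16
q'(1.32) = -0.01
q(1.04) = -0.16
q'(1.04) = -0.01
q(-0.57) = -0.16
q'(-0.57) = 0.00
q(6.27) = -0.16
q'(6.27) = 0.00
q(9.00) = -0.19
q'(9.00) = -0.01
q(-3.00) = -0.19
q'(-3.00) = 0.01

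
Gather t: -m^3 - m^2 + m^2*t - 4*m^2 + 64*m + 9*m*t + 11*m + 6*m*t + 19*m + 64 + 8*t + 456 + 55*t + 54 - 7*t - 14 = -m^3 - 5*m^2 + 94*m + t*(m^2 + 15*m + 56) + 560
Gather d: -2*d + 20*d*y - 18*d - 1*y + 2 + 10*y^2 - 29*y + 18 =d*(20*y - 20) + 10*y^2 - 30*y + 20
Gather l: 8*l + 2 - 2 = 8*l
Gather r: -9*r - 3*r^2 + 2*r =-3*r^2 - 7*r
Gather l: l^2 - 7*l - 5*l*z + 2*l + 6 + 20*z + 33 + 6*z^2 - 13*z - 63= l^2 + l*(-5*z - 5) + 6*z^2 + 7*z - 24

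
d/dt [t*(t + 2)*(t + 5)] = 3*t^2 + 14*t + 10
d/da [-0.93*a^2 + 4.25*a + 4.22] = 4.25 - 1.86*a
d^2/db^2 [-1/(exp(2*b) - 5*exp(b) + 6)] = (-2*(2*exp(b) - 5)^2*exp(b) + (4*exp(b) - 5)*(exp(2*b) - 5*exp(b) + 6))*exp(b)/(exp(2*b) - 5*exp(b) + 6)^3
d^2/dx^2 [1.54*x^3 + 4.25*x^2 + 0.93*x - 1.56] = 9.24*x + 8.5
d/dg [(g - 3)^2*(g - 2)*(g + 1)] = 4*g^3 - 21*g^2 + 26*g + 3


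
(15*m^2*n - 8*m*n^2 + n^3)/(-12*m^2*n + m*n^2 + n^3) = (-5*m + n)/(4*m + n)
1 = 1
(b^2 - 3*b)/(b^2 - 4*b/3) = 3*(b - 3)/(3*b - 4)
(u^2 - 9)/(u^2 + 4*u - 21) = (u + 3)/(u + 7)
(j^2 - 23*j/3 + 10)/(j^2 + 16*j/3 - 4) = (3*j^2 - 23*j + 30)/(3*j^2 + 16*j - 12)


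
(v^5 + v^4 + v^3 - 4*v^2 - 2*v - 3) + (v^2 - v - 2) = v^5 + v^4 + v^3 - 3*v^2 - 3*v - 5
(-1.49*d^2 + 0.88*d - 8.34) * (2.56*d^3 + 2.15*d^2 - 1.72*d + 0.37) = -3.8144*d^5 - 0.9507*d^4 - 16.8956*d^3 - 19.9959*d^2 + 14.6704*d - 3.0858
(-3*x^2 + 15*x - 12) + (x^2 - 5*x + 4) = -2*x^2 + 10*x - 8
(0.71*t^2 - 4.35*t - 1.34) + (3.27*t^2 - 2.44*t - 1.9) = 3.98*t^2 - 6.79*t - 3.24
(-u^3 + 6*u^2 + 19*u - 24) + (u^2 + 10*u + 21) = -u^3 + 7*u^2 + 29*u - 3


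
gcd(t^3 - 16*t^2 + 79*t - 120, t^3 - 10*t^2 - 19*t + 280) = t - 8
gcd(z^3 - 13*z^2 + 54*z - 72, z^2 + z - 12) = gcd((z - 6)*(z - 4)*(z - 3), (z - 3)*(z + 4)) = z - 3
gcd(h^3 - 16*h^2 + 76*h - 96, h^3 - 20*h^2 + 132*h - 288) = h^2 - 14*h + 48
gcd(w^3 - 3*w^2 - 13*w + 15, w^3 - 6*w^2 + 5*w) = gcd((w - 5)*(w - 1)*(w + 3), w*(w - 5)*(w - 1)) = w^2 - 6*w + 5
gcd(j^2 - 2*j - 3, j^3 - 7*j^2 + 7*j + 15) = j^2 - 2*j - 3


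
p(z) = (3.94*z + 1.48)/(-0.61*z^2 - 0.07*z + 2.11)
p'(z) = (1.22*z + 0.07)*(3.94*z + 1.48)/(-0.61*z^2 - 0.07*z + 2.11)^2 + 3.94/(-0.61*z^2 - 0.07*z + 2.11) = (2.4034*z^2 + 1.8056*z + 8.417)/(0.3721*z^4 + 0.0854*z^3 - 2.5693*z^2 - 0.2954*z + 4.4521)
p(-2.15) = 12.50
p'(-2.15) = 50.03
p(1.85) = -81.78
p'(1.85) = 1738.07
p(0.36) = 1.45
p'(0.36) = 2.33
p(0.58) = 2.02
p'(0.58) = 2.96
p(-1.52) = -5.59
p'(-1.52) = 17.23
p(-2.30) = 7.93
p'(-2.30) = 18.58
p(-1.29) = -3.04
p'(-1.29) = 7.18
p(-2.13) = 13.60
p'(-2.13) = 59.87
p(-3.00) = 3.26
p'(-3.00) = 2.45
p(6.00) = -1.24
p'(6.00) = 0.26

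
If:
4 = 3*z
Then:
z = 4/3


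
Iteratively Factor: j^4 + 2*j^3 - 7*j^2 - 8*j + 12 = (j - 1)*(j^3 + 3*j^2 - 4*j - 12) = (j - 1)*(j + 2)*(j^2 + j - 6) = (j - 2)*(j - 1)*(j + 2)*(j + 3)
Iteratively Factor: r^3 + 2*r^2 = (r + 2)*(r^2) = r*(r + 2)*(r)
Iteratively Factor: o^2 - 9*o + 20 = (o - 5)*(o - 4)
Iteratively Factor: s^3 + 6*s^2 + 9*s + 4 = (s + 1)*(s^2 + 5*s + 4) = (s + 1)*(s + 4)*(s + 1)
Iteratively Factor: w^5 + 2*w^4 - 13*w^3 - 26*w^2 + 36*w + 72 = (w - 3)*(w^4 + 5*w^3 + 2*w^2 - 20*w - 24) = (w - 3)*(w + 2)*(w^3 + 3*w^2 - 4*w - 12) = (w - 3)*(w + 2)^2*(w^2 + w - 6) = (w - 3)*(w + 2)^2*(w + 3)*(w - 2)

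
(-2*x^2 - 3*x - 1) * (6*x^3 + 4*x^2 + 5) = -12*x^5 - 26*x^4 - 18*x^3 - 14*x^2 - 15*x - 5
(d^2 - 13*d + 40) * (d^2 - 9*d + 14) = d^4 - 22*d^3 + 171*d^2 - 542*d + 560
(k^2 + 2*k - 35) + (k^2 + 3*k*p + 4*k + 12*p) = 2*k^2 + 3*k*p + 6*k + 12*p - 35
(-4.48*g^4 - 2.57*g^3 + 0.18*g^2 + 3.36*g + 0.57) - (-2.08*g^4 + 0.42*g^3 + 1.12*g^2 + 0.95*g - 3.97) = -2.4*g^4 - 2.99*g^3 - 0.94*g^2 + 2.41*g + 4.54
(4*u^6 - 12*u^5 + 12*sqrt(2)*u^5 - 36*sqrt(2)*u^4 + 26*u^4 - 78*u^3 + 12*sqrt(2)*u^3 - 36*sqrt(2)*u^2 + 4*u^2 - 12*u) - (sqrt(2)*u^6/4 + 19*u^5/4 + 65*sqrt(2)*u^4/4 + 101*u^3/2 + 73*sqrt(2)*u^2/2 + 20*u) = -sqrt(2)*u^6/4 + 4*u^6 - 67*u^5/4 + 12*sqrt(2)*u^5 - 209*sqrt(2)*u^4/4 + 26*u^4 - 257*u^3/2 + 12*sqrt(2)*u^3 - 145*sqrt(2)*u^2/2 + 4*u^2 - 32*u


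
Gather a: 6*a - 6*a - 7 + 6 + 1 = 0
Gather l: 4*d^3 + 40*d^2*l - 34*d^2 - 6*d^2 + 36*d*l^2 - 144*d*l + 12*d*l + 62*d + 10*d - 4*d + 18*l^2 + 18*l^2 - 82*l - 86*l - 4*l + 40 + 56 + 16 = 4*d^3 - 40*d^2 + 68*d + l^2*(36*d + 36) + l*(40*d^2 - 132*d - 172) + 112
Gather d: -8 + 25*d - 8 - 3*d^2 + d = -3*d^2 + 26*d - 16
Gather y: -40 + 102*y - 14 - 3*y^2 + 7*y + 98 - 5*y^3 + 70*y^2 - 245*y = -5*y^3 + 67*y^2 - 136*y + 44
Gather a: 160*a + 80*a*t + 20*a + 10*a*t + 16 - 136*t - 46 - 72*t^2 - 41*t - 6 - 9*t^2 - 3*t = a*(90*t + 180) - 81*t^2 - 180*t - 36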